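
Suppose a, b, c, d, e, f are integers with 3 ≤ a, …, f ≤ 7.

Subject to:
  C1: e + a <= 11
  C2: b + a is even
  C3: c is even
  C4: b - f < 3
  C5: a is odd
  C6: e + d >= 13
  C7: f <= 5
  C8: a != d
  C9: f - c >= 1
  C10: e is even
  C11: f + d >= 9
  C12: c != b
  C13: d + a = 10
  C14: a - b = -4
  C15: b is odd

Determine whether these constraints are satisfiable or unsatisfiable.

Satisfiable

One satisfying assignment is a = 3, b = 7, c = 4, d = 7, e = 6, f = 5.
For the less obvious constraints — constraint 1: e + a = 9; constraint 4: b - f = 2; constraint 6: e + d = 13 — and the others hold by inspection.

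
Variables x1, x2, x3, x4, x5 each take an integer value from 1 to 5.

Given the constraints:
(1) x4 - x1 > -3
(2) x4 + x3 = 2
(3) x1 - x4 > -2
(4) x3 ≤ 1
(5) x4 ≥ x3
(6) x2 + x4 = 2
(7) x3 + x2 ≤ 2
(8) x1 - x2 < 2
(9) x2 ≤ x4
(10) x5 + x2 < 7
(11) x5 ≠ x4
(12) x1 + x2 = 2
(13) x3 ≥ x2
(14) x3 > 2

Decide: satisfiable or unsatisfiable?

Unsatisfiable

From constraint 14: x3 ≥ 3. From constraint 4: x3 ≤ 1. But 1 < 3, so no value of x3 works.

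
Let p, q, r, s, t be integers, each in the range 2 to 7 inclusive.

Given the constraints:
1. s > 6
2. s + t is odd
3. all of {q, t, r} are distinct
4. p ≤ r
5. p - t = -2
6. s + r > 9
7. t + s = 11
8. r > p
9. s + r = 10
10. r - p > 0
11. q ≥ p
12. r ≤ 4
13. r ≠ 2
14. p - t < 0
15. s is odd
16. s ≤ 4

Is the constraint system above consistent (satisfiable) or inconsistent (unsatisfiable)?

From constraint 16: s ≤ 4. From constraint 12: r ≤ 4. Hence s + r ≤ 8. But constraint 9 requires s + r = 10, and 10 > 8. Contradiction.

Unsatisfiable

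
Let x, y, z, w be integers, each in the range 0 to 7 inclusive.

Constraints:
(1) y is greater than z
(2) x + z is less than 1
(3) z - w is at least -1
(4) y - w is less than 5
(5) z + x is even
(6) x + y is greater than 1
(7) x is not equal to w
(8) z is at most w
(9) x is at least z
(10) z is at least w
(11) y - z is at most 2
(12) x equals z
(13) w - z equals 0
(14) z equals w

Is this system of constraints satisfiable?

Unsatisfiable

From constraints 12 and 14, x = z = w, so x = w. But constraint 7 says x ≠ w. Contradiction.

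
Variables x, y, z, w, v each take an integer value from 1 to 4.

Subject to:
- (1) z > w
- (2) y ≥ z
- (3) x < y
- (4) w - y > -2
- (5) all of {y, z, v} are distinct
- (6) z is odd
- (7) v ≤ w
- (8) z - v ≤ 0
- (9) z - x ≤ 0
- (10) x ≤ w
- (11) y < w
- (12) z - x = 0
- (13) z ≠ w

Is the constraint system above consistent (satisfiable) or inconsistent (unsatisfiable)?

Unsatisfiable

Constraints 1, 3, 9, and 11 give x < y, y < w, w < z, z ≤ x. Chaining: x < y < w < z ≤ x, which forces x < x — impossible.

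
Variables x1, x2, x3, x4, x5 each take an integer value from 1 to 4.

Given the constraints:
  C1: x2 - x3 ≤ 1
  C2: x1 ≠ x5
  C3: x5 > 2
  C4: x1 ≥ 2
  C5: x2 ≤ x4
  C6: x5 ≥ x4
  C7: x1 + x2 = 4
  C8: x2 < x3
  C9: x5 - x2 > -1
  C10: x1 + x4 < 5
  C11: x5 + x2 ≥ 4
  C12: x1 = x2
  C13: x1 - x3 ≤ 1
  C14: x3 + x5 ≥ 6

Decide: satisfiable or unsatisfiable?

The assignment x1 = 2, x2 = 2, x3 = 4, x4 = 2, x5 = 4 works:
  constraint 1 holds since x2 - x3 = -2.
  constraint 7 holds since x1 + x2 = 4.
  constraint 9 holds since x5 - x2 = 2.
The rest check out directly.

Satisfiable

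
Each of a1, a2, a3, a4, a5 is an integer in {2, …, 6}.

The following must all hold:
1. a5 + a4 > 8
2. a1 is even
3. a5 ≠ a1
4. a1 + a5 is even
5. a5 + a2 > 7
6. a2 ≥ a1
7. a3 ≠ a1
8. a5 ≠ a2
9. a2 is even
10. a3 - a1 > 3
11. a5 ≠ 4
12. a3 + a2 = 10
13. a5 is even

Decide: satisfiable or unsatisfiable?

Satisfiable

Take a1 = 2, a2 = 4, a3 = 6, a4 = 4, a5 = 6. Then constraint 1: a5 + a4 = 10; constraint 5: a5 + a2 = 10, and every other listed constraint is also met.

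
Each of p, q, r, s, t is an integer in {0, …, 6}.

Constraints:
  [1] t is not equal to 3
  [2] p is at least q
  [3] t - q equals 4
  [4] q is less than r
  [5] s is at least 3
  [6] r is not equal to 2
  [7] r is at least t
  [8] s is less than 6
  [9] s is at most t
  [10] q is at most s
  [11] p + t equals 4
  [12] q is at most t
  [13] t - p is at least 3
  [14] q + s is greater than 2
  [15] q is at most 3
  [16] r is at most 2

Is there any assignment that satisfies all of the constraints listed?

Unsatisfiable

From constraints 5 and 9: t ≥ s and s ≥ 3, so t ≥ 3. From constraints 7 and 16: t ≤ r and r ≤ 2, so t ≤ 2. But 2 < 3, so no value of t works.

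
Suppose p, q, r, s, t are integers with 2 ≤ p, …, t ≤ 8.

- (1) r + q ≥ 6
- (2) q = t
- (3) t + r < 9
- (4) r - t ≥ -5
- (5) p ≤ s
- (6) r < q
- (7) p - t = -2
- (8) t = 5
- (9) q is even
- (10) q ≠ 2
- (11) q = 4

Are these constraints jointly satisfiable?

Unsatisfiable

Constraint 11 fixes q = 4 and constraint 8 fixes t = 5, but constraint 2 requires q = t. Since 4 ≠ 5, contradiction.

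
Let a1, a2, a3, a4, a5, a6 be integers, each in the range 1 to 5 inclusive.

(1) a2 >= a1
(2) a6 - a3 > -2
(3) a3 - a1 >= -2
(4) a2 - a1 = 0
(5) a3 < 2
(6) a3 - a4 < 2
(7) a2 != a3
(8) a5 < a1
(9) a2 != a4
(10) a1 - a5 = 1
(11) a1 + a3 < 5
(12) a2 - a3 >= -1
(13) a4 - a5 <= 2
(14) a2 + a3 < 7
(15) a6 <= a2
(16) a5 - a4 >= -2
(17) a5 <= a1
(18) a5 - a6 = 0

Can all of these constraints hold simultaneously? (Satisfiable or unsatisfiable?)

Take a1 = 3, a2 = 3, a3 = 1, a4 = 2, a5 = 2, a6 = 2. Then constraint 2: a6 - a3 = 1; constraint 3: a3 - a1 = -2, and every other listed constraint is also met.

Satisfiable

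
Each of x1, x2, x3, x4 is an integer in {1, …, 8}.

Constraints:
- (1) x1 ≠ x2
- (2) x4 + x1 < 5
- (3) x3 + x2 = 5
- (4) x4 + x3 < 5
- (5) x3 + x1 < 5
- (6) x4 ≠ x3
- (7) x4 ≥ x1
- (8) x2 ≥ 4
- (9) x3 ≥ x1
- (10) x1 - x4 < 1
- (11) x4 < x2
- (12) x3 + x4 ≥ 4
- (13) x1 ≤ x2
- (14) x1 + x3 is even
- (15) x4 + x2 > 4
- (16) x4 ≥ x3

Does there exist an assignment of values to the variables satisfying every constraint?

Setting (x1, x2, x3, x4) = (1, 4, 1, 3) satisfies everything: constraint 2: x4 + x1 = 4; constraint 3: x3 + x2 = 5, and the others follow.

Satisfiable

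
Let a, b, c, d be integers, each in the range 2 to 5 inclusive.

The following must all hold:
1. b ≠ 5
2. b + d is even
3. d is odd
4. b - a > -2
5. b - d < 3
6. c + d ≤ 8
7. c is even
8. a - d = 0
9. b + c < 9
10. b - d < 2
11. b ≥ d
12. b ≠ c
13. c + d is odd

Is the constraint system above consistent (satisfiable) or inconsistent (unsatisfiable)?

The assignment a = 3, b = 3, c = 4, d = 3 works:
  constraint 4 holds since b - a = 0.
  constraint 5 holds since b - d = 0.
The rest check out directly.

Satisfiable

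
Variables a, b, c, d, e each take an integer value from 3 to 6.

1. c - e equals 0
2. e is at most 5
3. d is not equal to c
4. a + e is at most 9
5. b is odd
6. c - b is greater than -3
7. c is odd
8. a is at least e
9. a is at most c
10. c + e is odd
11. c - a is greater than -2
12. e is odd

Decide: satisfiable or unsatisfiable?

Constraint 7 makes c odd and constraint 12 makes e odd, so c + e must be even. Constraint 10 says c + e is odd — contradiction.

Unsatisfiable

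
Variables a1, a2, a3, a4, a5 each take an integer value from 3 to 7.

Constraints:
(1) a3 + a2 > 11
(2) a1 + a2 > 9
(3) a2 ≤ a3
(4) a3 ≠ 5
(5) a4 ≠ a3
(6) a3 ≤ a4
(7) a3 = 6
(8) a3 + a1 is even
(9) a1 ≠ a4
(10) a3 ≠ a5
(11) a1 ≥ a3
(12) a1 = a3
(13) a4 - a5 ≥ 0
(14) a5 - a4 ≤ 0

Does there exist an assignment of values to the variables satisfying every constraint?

Satisfiable

Setting (a1, a2, a3, a4, a5) = (6, 6, 6, 7, 7) satisfies everything: constraint 1: a3 + a2 = 12; constraint 2: a1 + a2 = 12, and the others follow.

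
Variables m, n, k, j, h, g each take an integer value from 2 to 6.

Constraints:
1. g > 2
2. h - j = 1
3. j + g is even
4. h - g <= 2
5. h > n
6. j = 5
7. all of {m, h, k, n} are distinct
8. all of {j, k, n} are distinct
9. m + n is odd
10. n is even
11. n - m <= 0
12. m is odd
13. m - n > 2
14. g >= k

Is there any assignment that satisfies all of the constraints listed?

One satisfying assignment is m = 5, n = 2, k = 3, j = 5, h = 6, g = 5.
For the less obvious constraints — constraint 2: h - j = 1; constraint 4: h - g = 1; constraint 11: n - m = -3 — and the others hold by inspection.

Satisfiable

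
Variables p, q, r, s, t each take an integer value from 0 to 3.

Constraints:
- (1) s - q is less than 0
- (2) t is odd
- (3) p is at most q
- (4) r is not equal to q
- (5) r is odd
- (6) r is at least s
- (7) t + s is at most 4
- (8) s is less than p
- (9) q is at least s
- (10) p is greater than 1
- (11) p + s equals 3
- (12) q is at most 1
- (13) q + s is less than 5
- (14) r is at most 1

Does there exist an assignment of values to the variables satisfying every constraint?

From constraints 3 and 12: p ≤ q ≤ 1. From constraints 6 and 14: s ≤ r ≤ 1. Hence p + s ≤ 2. But constraint 11 requires p + s = 3, and 3 > 2. Contradiction.

Unsatisfiable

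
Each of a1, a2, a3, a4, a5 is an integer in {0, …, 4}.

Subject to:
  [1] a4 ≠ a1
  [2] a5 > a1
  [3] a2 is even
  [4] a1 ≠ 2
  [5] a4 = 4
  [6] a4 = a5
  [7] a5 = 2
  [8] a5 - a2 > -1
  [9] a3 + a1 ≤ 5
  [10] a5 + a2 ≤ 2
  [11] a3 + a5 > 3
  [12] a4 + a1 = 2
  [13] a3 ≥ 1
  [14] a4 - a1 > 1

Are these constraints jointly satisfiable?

Constraint 5 fixes a4 = 4 and constraint 7 fixes a5 = 2, but constraint 6 requires a4 = a5. Since 4 ≠ 2, contradiction.

Unsatisfiable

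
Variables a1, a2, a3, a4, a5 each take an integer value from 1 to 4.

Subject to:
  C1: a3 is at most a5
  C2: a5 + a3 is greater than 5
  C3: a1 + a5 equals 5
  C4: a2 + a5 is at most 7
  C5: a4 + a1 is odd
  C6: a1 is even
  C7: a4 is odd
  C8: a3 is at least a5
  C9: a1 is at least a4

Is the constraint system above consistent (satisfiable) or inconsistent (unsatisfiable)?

Satisfiable

One satisfying assignment is a1 = 2, a2 = 1, a3 = 3, a4 = 1, a5 = 3.
For the less obvious constraints — constraint 2: a5 + a3 = 6; constraint 3: a1 + a5 = 5 — and the others hold by inspection.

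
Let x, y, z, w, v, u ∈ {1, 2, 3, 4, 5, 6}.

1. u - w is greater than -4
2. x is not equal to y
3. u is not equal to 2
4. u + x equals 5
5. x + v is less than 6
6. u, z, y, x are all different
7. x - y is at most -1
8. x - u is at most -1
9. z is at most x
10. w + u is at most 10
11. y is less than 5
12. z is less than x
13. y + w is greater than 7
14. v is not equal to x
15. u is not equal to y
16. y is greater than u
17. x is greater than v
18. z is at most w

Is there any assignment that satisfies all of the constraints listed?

Setting (x, y, z, w, v, u) = (2, 4, 1, 6, 1, 3) satisfies everything: constraint 1: u - w = -3; constraint 4: u + x = 5, and the others follow.

Satisfiable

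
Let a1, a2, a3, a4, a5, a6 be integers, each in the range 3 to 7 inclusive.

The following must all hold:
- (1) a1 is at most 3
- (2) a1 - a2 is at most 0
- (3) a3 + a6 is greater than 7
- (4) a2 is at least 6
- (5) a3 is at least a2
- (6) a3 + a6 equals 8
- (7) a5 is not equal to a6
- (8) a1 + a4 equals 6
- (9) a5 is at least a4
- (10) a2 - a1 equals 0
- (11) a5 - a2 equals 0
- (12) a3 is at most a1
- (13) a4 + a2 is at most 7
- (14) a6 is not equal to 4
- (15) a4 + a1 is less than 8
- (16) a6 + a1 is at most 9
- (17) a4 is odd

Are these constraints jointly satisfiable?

From constraints 4 and 5: a3 ≥ a2 and a2 ≥ 6, so a3 ≥ 6. From constraints 1 and 12: a3 ≤ a1 and a1 ≤ 3, so a3 ≤ 3. But 3 < 6, so no value of a3 works.

Unsatisfiable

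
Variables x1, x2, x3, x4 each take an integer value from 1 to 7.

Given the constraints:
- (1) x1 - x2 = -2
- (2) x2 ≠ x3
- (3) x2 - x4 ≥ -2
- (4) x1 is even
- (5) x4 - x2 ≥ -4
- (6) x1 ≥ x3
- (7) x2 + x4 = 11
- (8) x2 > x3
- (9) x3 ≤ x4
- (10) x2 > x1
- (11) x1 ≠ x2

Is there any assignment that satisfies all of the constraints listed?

Satisfiable

Take x1 = 4, x2 = 6, x3 = 2, x4 = 5. Then constraint 1: x1 - x2 = -2; constraint 3: x2 - x4 = 1, and every other listed constraint is also met.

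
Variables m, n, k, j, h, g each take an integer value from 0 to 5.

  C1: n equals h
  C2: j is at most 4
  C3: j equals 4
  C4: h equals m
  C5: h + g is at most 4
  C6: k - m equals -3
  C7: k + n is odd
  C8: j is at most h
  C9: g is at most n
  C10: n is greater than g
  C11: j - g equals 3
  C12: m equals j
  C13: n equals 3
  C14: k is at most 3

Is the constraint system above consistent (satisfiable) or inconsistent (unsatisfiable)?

Constraint 13 fixes n = 3 and constraint 3 fixes j = 4. Constraints 1, 4, and 12 give n = h = m = j, so n = j. But 3 ≠ 4 — contradiction.

Unsatisfiable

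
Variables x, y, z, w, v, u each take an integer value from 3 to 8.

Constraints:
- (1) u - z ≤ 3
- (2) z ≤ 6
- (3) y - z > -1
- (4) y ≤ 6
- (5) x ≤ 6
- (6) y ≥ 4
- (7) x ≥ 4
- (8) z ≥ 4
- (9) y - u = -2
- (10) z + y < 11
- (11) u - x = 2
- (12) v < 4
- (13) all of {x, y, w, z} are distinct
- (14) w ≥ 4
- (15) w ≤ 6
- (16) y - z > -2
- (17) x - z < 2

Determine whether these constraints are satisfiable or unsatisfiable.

Unsatisfiable

Constraints 2, 4, 5, 6, 7, 8, 14, and 15 confine each of x, y, w, z to the 3 values {4, …, 6}.
Constraint 13 requires all 4 of them to be distinct, but only 3 values are available — impossible by the pigeonhole principle.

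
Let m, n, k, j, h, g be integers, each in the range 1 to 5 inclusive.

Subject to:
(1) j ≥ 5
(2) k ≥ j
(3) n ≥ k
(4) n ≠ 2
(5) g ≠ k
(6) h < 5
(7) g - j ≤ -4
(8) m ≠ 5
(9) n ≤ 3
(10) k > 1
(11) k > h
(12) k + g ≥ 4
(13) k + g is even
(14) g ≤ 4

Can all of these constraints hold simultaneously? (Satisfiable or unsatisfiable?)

From constraints 1 and 2: k ≥ j and j ≥ 5, so k ≥ 5. From constraints 3 and 9: k ≤ n and n ≤ 3, so k ≤ 3. But 3 < 5, so no value of k works.

Unsatisfiable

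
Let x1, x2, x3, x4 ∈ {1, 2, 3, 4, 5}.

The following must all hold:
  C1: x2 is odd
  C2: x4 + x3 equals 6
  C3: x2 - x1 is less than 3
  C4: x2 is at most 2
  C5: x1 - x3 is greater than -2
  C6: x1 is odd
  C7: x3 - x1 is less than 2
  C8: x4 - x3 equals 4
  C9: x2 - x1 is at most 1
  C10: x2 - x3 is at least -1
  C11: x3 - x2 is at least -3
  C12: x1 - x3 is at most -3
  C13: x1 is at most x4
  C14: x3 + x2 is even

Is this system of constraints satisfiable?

Constraints 9, 10, and 12 give x2 − x3 ≥ -1, x3 − x1 ≥ 3, x1 − x2 ≥ -1.
Adding all 3 inequalities: the left sides telescope to 0, and the right sides sum to (-1) + 3 + (-1) = 1. So 0 ≥ 1, which is false.

Unsatisfiable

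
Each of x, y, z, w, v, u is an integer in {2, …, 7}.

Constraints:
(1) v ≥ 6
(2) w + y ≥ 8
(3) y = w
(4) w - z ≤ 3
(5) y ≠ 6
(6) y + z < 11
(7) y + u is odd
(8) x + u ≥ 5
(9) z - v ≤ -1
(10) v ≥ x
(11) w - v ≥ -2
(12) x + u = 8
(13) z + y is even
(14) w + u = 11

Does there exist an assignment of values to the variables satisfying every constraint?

Satisfiable

The assignment x = 2, y = 5, z = 3, w = 5, v = 6, u = 6 works:
  constraint 2 holds since w + y = 10.
  constraint 4 holds since w - z = 2.
  constraint 6 holds since y + z = 8.
The rest check out directly.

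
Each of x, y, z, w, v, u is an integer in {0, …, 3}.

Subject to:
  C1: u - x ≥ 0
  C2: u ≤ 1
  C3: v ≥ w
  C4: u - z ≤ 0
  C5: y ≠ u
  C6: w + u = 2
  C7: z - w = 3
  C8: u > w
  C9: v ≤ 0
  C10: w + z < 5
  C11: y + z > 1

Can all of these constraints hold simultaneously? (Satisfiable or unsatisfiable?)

Unsatisfiable

From constraints 3 and 9: w ≤ v ≤ 0. From constraint 2: u ≤ 1. Hence w + u ≤ 1. But constraint 6 requires w + u = 2, and 2 > 1. Contradiction.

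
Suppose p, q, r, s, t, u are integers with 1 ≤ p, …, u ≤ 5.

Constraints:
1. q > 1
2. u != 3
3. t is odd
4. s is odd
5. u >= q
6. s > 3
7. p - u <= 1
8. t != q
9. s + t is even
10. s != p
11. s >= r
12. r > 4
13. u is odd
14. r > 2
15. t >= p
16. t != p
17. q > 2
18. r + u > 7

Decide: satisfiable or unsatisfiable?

Satisfiable

Setting (p, q, r, s, t, u) = (4, 4, 5, 5, 5, 5) satisfies everything: constraint 3: t = 5 is odd; constraint 7: p - u = -1; constraint 18: r + u = 10, and the others follow.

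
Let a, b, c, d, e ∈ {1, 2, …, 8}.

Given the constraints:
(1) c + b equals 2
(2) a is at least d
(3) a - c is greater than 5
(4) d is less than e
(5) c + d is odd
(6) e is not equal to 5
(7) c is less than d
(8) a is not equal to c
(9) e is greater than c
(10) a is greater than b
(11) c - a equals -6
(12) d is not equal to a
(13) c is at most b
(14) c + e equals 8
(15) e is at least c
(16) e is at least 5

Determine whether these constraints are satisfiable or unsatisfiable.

Try a = 7, b = 1, c = 1, d = 2, e = 7.
Check constraint 1: c + b = 2; constraint 3: a - c = 6; constraint 11: c - a = -6. The remaining constraints are straightforward to verify.

Satisfiable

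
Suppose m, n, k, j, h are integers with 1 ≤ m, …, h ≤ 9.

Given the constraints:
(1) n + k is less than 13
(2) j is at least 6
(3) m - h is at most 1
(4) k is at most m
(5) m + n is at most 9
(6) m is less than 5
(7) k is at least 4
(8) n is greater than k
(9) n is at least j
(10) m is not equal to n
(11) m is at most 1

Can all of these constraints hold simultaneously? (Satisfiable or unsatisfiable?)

From constraints 4 and 7: m ≥ k ≥ 4. From constraints 2 and 9: n ≥ j ≥ 6. Hence m + n ≥ 10. But constraint 5 requires m + n ≤ 9, and 9 < 10. Contradiction.

Unsatisfiable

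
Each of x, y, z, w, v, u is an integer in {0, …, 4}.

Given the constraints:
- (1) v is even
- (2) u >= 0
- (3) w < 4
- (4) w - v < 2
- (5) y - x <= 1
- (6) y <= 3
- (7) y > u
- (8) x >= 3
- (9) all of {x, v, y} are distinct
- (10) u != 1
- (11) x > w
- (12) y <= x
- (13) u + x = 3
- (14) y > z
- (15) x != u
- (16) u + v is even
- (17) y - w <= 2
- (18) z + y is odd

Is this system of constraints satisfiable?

The assignment x = 3, y = 1, z = 0, w = 0, v = 0, u = 0 works:
  constraint 4 holds since w - v = 0.
  constraint 5 holds since y - x = -2.
  constraint 13 holds since u + x = 3.
The rest check out directly.

Satisfiable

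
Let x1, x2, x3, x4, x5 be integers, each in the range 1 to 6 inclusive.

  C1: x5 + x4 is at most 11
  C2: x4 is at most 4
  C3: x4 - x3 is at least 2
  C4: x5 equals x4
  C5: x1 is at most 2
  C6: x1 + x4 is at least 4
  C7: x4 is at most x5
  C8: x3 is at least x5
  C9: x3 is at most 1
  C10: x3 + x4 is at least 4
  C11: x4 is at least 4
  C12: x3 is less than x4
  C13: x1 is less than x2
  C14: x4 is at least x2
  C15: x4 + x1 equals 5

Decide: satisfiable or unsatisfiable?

Unsatisfiable

From constraints 7 and 11: x5 ≥ x4 and x4 ≥ 4, so x5 ≥ 4. From constraints 8 and 9: x5 ≤ x3 and x3 ≤ 1, so x5 ≤ 1. But 1 < 4, so no value of x5 works.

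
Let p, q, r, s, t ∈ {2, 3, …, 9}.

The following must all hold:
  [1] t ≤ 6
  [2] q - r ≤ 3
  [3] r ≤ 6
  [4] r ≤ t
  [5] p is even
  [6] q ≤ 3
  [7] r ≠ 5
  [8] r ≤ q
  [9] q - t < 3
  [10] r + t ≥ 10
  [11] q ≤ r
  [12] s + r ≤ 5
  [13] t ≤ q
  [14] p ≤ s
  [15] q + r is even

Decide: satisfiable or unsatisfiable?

Unsatisfiable

From constraints 6 and 8: r ≤ q ≤ 3. From constraint 1: t ≤ 6. Hence r + t ≤ 9. But constraint 10 requires r + t ≥ 10, and 10 > 9. Contradiction.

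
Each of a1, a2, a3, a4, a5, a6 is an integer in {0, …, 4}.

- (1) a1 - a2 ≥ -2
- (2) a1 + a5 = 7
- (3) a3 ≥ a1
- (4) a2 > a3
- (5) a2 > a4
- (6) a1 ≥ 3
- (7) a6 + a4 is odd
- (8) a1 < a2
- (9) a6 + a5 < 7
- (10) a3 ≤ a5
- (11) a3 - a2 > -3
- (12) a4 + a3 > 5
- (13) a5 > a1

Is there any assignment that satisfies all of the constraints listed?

Try a1 = 3, a2 = 4, a3 = 3, a4 = 3, a5 = 4, a6 = 0.
Check constraint 1: a1 - a2 = -1; constraint 2: a1 + a5 = 7. The remaining constraints are straightforward to verify.

Satisfiable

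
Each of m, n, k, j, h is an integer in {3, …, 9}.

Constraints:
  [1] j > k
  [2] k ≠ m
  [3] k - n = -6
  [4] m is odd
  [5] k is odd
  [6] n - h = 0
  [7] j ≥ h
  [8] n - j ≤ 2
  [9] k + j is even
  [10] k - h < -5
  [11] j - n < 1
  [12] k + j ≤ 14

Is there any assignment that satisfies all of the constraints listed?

The assignment m = 9, n = 9, k = 3, j = 9, h = 9 works:
  constraint 3 holds since k - n = -6.
  constraint 6 holds since n - h = 0.
The rest check out directly.

Satisfiable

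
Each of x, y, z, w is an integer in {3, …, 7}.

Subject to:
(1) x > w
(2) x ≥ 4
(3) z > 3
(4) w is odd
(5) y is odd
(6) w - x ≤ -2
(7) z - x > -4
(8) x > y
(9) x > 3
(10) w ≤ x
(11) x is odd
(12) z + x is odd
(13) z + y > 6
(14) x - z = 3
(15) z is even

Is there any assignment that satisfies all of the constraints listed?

One satisfying assignment is x = 7, y = 5, z = 4, w = 5.
For the less obvious constraints — constraint 6: w - x = -2; constraint 7: z - x = -3; constraint 13: z + y = 9 — and the others hold by inspection.

Satisfiable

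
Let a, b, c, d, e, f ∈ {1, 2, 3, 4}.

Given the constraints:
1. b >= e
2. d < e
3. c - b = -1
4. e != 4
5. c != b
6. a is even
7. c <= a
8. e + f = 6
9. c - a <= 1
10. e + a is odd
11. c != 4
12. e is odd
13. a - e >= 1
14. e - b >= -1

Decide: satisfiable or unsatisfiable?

Try a = 4, b = 3, c = 2, d = 2, e = 3, f = 3.
Check constraint 3: c - b = -1; constraint 8: e + f = 6. The remaining constraints are straightforward to verify.

Satisfiable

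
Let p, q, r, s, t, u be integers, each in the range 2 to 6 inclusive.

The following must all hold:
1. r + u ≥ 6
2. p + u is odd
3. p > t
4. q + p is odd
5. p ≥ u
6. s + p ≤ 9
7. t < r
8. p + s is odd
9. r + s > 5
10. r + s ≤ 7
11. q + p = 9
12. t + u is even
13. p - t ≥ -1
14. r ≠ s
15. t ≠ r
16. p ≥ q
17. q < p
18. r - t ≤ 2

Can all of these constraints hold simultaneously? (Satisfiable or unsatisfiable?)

The assignment p = 5, q = 4, r = 5, s = 2, t = 4, u = 4 works:
  constraint 1 holds since r + u = 9.
  constraint 6 holds since s + p = 7.
The rest check out directly.

Satisfiable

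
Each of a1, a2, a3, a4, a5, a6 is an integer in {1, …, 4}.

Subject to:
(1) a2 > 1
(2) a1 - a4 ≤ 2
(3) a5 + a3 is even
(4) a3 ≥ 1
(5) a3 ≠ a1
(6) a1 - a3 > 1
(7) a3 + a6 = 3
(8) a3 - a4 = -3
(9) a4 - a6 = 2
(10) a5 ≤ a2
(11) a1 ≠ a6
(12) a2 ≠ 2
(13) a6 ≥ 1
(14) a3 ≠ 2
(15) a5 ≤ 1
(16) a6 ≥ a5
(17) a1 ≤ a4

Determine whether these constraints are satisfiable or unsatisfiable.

One satisfying assignment is a1 = 4, a2 = 4, a3 = 1, a4 = 4, a5 = 1, a6 = 2.
For the less obvious constraints — constraint 2: a1 - a4 = 0; constraint 6: a1 - a3 = 3; constraint 7: a3 + a6 = 3 — and the others hold by inspection.

Satisfiable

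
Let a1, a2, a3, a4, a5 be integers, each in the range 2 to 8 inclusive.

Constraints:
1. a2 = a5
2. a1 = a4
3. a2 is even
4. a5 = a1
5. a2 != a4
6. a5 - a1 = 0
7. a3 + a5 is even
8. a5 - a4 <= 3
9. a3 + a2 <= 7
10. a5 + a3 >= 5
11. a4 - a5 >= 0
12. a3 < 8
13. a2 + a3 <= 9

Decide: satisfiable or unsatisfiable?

From constraints 1, 2, and 4, a2 = a5 = a1 = a4, so a2 = a4. But constraint 5 says a2 ≠ a4. Contradiction.

Unsatisfiable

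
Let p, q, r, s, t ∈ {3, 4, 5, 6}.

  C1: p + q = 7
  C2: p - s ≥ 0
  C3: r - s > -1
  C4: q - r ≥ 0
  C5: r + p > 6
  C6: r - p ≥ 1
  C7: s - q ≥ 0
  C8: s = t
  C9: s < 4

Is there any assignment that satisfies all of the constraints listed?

Constraints 2, 4, 6, and 7 give p − s ≥ 0, s − q ≥ 0, q − r ≥ 0, r − p ≥ 1.
Adding all 4 inequalities: the left sides telescope to 0, and the right sides sum to 0 + 0 + 0 + 1 = 1. So 0 ≥ 1, which is false.

Unsatisfiable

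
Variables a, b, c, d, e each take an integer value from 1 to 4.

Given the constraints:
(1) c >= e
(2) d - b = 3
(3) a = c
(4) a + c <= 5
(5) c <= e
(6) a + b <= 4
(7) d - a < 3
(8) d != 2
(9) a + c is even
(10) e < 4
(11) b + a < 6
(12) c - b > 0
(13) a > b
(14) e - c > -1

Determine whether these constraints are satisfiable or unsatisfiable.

Satisfiable

One satisfying assignment is a = 2, b = 1, c = 2, d = 4, e = 2.
For the less obvious constraints — constraint 2: d - b = 3; constraint 4: a + c = 4; constraint 6: a + b = 3 — and the others hold by inspection.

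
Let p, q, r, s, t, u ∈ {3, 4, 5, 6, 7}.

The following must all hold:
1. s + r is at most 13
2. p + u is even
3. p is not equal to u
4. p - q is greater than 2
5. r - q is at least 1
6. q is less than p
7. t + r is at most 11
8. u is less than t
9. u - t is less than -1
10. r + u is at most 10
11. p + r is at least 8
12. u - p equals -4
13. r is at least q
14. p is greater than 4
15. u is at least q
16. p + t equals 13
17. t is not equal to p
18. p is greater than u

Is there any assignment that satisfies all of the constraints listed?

Satisfiable

One satisfying assignment is p = 7, q = 3, r = 4, s = 6, t = 6, u = 3.
For the less obvious constraints — constraint 1: s + r = 10; constraint 4: p - q = 4; constraint 5: r - q = 1 — and the others hold by inspection.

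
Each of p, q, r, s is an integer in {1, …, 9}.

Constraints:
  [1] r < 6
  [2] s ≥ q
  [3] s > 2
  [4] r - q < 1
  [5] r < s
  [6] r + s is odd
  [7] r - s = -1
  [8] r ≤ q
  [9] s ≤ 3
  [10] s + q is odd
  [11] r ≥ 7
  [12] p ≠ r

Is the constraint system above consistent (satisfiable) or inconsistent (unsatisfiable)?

From constraints 8 and 11: q ≥ r and r ≥ 7, so q ≥ 7. From constraints 2 and 9: q ≤ s and s ≤ 3, so q ≤ 3. But 3 < 7, so no value of q works.

Unsatisfiable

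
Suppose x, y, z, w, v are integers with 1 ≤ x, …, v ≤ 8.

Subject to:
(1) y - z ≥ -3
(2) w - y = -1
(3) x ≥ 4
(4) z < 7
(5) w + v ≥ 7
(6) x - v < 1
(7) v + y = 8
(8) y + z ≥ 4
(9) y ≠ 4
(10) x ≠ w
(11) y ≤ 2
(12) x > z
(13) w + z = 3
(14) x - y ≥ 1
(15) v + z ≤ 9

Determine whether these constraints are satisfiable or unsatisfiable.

Setting (x, y, z, w, v) = (6, 2, 2, 1, 6) satisfies everything: constraint 1: y - z = 0; constraint 2: w - y = -1; constraint 5: w + v = 7, and the others follow.

Satisfiable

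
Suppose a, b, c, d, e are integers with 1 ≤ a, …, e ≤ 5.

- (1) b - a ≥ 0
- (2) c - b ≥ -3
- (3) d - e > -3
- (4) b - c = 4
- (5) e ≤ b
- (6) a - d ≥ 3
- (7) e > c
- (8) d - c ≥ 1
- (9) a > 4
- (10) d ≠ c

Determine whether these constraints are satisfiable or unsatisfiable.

Constraints 1, 2, 6, and 8 give a − d ≥ 3, d − c ≥ 1, c − b ≥ -3, b − a ≥ 0.
Adding all 4 inequalities: the left sides telescope to 0, and the right sides sum to 3 + 1 + (-3) + 0 = 1. So 0 ≥ 1, which is false.

Unsatisfiable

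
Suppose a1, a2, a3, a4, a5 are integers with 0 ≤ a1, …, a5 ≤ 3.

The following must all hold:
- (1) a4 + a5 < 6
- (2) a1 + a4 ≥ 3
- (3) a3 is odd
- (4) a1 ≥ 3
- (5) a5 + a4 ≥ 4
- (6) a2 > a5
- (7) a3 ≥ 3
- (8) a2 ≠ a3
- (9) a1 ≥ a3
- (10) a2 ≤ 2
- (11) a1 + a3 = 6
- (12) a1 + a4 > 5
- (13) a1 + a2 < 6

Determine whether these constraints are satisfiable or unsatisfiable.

One satisfying assignment is a1 = 3, a2 = 2, a3 = 3, a4 = 3, a5 = 1.
For the less obvious constraints — constraint 1: a4 + a5 = 4; constraint 2: a1 + a4 = 6; constraint 5: a5 + a4 = 4 — and the others hold by inspection.

Satisfiable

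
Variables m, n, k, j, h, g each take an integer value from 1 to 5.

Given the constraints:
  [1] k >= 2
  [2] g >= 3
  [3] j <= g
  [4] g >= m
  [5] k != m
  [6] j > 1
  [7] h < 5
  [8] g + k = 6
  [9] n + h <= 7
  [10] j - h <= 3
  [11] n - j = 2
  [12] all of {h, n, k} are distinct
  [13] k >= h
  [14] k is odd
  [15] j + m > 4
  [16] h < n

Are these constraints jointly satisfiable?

Setting (m, n, k, j, h, g) = (2, 5, 3, 3, 2, 3) satisfies everything: constraint 8: g + k = 6; constraint 9: n + h = 7, and the others follow.

Satisfiable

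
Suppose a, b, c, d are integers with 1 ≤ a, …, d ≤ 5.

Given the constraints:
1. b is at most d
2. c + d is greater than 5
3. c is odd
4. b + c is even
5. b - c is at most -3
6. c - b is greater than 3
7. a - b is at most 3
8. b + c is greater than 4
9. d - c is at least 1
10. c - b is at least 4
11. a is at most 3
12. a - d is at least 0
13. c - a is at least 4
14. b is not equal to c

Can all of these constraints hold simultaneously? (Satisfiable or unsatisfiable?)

Constraints 7, 9, 10, and 12 give b − a ≥ -3, a − d ≥ 0, d − c ≥ 1, c − b ≥ 4.
Adding all 4 inequalities: the left sides telescope to 0, and the right sides sum to (-3) + 0 + 1 + 4 = 2. So 0 ≥ 2, which is false.

Unsatisfiable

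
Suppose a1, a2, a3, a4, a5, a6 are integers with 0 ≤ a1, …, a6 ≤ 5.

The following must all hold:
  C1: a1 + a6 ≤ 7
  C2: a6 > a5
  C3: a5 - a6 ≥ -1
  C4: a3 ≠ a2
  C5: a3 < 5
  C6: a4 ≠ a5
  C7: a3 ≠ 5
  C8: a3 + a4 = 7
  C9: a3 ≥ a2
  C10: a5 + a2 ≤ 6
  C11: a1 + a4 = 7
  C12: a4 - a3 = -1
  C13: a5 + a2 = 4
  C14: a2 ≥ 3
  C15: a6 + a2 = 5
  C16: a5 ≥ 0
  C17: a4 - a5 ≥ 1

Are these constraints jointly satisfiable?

One satisfying assignment is a1 = 4, a2 = 3, a3 = 4, a4 = 3, a5 = 1, a6 = 2.
For the less obvious constraints — constraint 1: a1 + a6 = 6; constraint 3: a5 - a6 = -1; constraint 8: a3 + a4 = 7 — and the others hold by inspection.

Satisfiable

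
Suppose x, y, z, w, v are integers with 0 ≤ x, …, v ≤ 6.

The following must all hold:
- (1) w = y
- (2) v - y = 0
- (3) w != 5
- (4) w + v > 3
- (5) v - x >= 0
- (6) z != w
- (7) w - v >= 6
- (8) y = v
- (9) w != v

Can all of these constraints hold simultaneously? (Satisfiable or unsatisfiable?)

From constraints 1 and 8, w = y = v, so w = v. But constraint 9 says w ≠ v. Contradiction.

Unsatisfiable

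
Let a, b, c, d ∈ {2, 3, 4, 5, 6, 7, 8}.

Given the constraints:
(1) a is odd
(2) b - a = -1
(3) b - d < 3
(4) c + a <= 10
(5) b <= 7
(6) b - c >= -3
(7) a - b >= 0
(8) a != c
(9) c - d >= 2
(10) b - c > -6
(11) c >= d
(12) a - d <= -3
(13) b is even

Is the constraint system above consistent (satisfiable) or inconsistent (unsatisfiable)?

Unsatisfiable

Constraints 6, 7, 9, and 12 give b − c ≥ -3, c − d ≥ 2, d − a ≥ 3, a − b ≥ 0.
Adding all 4 inequalities: the left sides telescope to 0, and the right sides sum to (-3) + 2 + 3 + 0 = 2. So 0 ≥ 2, which is false.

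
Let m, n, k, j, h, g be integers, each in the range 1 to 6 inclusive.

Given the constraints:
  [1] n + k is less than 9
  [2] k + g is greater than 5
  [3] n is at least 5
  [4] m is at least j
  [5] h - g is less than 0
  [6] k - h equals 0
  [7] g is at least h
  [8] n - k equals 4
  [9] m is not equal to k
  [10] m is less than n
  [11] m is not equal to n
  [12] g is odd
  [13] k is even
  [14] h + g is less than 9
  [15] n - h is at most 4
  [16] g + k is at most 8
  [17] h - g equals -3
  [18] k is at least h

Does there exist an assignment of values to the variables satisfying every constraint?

Satisfiable

Setting (m, n, k, j, h, g) = (4, 6, 2, 2, 2, 5) satisfies everything: constraint 1: n + k = 8; constraint 2: k + g = 7, and the others follow.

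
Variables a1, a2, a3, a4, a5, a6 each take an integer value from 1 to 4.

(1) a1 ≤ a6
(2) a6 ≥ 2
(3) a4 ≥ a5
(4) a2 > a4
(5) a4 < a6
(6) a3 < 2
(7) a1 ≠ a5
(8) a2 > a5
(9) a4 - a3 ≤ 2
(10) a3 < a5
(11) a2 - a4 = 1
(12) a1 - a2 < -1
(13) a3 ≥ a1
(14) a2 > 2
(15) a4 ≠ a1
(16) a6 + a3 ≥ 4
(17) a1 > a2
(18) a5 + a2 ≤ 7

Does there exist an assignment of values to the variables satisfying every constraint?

Unsatisfiable

Constraints 3, 4, 10, 13, and 17 give a4 < a2, a2 < a1, a1 ≤ a3, a3 < a5, a5 ≤ a4. Chaining: a4 < a2 < a1 ≤ a3 < a5 ≤ a4, which forces a4 < a4 — impossible.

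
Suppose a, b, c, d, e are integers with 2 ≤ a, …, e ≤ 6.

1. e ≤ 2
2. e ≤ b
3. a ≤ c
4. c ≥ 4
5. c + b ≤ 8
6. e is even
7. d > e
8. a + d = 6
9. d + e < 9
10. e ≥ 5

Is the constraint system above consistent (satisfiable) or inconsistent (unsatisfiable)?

Unsatisfiable

From constraint 4: c ≥ 4. From constraints 2 and 10: b ≥ e ≥ 5. Hence c + b ≥ 9. But constraint 5 requires c + b ≤ 8, and 8 < 9. Contradiction.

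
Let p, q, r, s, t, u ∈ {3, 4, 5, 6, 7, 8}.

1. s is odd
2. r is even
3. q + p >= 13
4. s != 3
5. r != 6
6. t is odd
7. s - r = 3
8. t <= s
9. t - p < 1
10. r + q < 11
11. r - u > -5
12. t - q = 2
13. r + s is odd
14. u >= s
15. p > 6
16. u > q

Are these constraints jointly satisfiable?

The assignment p = 8, q = 5, r = 4, s = 7, t = 7, u = 8 works:
  constraint 3 holds since q + p = 13.
  constraint 7 holds since s - r = 3.
The rest check out directly.

Satisfiable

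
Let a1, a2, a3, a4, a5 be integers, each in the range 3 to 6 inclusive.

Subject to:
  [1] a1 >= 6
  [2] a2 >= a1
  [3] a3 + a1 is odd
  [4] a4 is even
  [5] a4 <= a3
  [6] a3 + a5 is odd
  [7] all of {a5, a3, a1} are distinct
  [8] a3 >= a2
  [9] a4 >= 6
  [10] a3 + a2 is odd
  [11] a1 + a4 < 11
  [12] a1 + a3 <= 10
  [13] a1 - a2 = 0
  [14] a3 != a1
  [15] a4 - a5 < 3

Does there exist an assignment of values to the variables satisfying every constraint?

Unsatisfiable

From constraint 1: a1 ≥ 6. From constraints 5 and 9: a3 ≥ a4 ≥ 6. Hence a1 + a3 ≥ 12. But constraint 12 requires a1 + a3 ≤ 10, and 10 < 12. Contradiction.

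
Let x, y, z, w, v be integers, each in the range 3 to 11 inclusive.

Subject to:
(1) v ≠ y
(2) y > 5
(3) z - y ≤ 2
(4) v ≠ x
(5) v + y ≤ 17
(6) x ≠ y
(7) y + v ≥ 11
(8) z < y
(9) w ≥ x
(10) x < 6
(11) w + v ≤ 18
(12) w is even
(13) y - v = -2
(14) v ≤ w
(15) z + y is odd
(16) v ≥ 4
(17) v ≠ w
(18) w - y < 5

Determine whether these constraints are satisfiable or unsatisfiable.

Try x = 3, y = 6, z = 5, w = 10, v = 8.
Check constraint 3: z - y = -1; constraint 5: v + y = 14. The remaining constraints are straightforward to verify.

Satisfiable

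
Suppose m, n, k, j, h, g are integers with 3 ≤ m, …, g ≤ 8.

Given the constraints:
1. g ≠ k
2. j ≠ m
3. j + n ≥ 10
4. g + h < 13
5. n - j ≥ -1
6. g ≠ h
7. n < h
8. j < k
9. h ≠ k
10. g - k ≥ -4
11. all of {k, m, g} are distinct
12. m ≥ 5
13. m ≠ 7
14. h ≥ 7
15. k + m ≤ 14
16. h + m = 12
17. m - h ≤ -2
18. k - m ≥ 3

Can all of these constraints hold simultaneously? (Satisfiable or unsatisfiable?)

Satisfiable

The assignment m = 5, n = 6, k = 8, j = 7, h = 7, g = 4 works:
  constraint 3 holds since j + n = 13.
  constraint 4 holds since g + h = 11.
  constraint 5 holds since n - j = -1.
The rest check out directly.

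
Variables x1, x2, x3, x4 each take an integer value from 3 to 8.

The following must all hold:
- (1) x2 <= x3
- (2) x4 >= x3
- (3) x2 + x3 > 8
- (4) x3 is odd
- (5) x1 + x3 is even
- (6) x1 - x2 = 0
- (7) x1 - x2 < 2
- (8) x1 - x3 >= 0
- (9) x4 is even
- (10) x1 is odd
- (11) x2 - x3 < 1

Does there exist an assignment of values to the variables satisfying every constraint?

Satisfiable

Setting (x1, x2, x3, x4) = (5, 5, 5, 8) satisfies everything: constraint 3: x2 + x3 = 10; constraint 6: x1 - x2 = 0, and the others follow.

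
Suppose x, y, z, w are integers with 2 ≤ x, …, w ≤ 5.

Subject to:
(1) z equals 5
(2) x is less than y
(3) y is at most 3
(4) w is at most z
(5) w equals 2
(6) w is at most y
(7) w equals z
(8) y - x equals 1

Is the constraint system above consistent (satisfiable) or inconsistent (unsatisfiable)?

Constraint 5 fixes w = 2 and constraint 1 fixes z = 5, but constraint 7 requires w = z. Since 2 ≠ 5, contradiction.

Unsatisfiable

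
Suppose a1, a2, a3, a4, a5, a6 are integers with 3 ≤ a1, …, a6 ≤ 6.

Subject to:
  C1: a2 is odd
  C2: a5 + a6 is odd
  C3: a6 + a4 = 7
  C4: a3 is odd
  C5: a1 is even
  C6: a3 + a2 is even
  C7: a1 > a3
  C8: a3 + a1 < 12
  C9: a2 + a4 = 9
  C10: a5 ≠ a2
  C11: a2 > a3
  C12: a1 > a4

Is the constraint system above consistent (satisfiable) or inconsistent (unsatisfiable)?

Take a1 = 6, a2 = 5, a3 = 3, a4 = 4, a5 = 4, a6 = 3. Then constraint 3: a6 + a4 = 7; constraint 8: a3 + a1 = 9, and every other listed constraint is also met.

Satisfiable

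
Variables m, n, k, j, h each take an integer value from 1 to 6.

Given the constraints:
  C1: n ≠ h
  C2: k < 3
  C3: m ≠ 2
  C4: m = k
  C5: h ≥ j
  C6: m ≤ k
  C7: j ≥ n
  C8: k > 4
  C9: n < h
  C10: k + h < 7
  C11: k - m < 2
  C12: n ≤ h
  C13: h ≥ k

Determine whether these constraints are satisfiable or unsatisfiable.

Unsatisfiable

From constraint 8: k ≥ 5. From constraint 2: k ≤ 2. But 2 < 5, so no value of k works.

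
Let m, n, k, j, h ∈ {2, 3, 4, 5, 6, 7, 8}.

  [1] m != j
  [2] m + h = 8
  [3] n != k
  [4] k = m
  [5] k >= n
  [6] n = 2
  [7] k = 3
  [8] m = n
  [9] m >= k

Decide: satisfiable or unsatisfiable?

Constraint 7 fixes k = 3 and constraint 6 fixes n = 2. Constraints 4 and 8 give k = m = n, so k = n. But 3 ≠ 2 — contradiction.

Unsatisfiable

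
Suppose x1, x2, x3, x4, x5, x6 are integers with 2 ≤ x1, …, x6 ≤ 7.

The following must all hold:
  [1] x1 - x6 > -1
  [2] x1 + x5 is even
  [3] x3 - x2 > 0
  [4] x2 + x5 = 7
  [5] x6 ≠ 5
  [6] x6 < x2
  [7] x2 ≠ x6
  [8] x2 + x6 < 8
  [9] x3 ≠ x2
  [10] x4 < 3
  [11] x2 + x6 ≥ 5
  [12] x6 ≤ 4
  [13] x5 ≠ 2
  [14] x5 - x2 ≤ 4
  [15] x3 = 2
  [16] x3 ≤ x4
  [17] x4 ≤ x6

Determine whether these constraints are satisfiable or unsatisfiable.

Unsatisfiable

Constraints 3, 6, 16, and 17 give x3 ≤ x4, x4 ≤ x6, x6 < x2, x2 < x3. Chaining: x3 ≤ x4 ≤ x6 < x2 < x3, which forces x3 < x3 — impossible.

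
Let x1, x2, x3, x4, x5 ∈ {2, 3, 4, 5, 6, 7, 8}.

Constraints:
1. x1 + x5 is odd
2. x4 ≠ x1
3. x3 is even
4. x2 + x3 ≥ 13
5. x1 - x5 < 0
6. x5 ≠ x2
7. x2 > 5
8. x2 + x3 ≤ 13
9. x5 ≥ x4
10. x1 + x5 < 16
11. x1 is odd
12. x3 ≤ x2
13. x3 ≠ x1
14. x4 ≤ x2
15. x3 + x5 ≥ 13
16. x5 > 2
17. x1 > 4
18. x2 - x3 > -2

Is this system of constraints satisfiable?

Satisfiable

Try x1 = 7, x2 = 7, x3 = 6, x4 = 3, x5 = 8.
Check constraint 4: x2 + x3 = 13; constraint 5: x1 - x5 = -1. The remaining constraints are straightforward to verify.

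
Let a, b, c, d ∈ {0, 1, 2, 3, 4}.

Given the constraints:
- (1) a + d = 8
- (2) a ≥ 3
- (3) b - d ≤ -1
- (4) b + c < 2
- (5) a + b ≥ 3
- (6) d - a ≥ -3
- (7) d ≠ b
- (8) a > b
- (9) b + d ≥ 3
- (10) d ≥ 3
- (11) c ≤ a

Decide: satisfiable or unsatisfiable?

Take a = 4, b = 0, c = 0, d = 4. Then constraint 1: a + d = 8; constraint 3: b - d = -4; constraint 4: b + c = 0, and every other listed constraint is also met.

Satisfiable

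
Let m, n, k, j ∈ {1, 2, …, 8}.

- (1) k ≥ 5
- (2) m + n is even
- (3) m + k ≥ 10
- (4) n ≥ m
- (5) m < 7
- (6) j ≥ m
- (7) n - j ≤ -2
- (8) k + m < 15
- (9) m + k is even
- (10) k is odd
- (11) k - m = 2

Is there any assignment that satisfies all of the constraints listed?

Setting (m, n, k, j) = (5, 5, 7, 7) satisfies everything: constraint 3: m + k = 12; constraint 7: n - j = -2, and the others follow.

Satisfiable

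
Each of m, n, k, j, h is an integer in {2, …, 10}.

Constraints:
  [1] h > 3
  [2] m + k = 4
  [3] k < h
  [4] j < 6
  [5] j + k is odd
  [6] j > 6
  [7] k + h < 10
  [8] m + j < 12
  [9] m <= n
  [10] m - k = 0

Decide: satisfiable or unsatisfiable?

Unsatisfiable

From constraint 6: j ≥ 7. From constraint 4: j ≤ 5. But 5 < 7, so no value of j works.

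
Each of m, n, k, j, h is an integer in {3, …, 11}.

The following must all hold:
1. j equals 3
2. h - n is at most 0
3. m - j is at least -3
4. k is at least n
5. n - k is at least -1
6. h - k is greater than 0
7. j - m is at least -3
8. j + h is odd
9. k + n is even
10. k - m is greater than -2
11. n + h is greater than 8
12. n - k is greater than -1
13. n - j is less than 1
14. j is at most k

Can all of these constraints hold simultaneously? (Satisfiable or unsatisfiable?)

Unsatisfiable

Constraints 2, 4, and 6 give k < h, h ≤ n, n ≤ k. Chaining: k < h ≤ n ≤ k, which forces k < k — impossible.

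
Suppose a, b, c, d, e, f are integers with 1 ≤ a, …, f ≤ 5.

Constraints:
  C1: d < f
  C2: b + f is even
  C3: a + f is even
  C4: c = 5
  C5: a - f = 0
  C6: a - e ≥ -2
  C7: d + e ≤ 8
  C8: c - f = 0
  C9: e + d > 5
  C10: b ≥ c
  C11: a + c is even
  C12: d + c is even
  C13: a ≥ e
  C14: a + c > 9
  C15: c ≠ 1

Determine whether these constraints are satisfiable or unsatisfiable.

Try a = 5, b = 5, c = 5, d = 1, e = 5, f = 5.
Check constraint 5: a - f = 0; constraint 6: a - e = 0. The remaining constraints are straightforward to verify.

Satisfiable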